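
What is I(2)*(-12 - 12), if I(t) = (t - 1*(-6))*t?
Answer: -384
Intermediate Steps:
I(t) = t*(6 + t) (I(t) = (t + 6)*t = (6 + t)*t = t*(6 + t))
I(2)*(-12 - 12) = (2*(6 + 2))*(-12 - 12) = (2*8)*(-24) = 16*(-24) = -384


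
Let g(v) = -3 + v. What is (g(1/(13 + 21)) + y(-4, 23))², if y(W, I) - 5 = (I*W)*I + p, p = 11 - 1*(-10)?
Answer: 5063887921/1156 ≈ 4.3805e+6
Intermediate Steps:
p = 21 (p = 11 + 10 = 21)
y(W, I) = 26 + W*I² (y(W, I) = 5 + ((I*W)*I + 21) = 5 + (W*I² + 21) = 5 + (21 + W*I²) = 26 + W*I²)
(g(1/(13 + 21)) + y(-4, 23))² = ((-3 + 1/(13 + 21)) + (26 - 4*23²))² = ((-3 + 1/34) + (26 - 4*529))² = ((-3 + 1/34) + (26 - 2116))² = (-101/34 - 2090)² = (-71161/34)² = 5063887921/1156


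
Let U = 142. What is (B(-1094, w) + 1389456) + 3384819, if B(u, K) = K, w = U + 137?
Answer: 4774554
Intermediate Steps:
w = 279 (w = 142 + 137 = 279)
(B(-1094, w) + 1389456) + 3384819 = (279 + 1389456) + 3384819 = 1389735 + 3384819 = 4774554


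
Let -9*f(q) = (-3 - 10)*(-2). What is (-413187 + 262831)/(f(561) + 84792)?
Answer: -676602/381551 ≈ -1.7733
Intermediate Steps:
f(q) = -26/9 (f(q) = -(-3 - 10)*(-2)/9 = -(-13)*(-2)/9 = -1/9*26 = -26/9)
(-413187 + 262831)/(f(561) + 84792) = (-413187 + 262831)/(-26/9 + 84792) = -150356/763102/9 = -150356*9/763102 = -676602/381551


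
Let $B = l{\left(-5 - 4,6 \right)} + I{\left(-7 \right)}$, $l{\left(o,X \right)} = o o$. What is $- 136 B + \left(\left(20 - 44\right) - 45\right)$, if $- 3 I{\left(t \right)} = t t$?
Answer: $- \frac{26591}{3} \approx -8863.7$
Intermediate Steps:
$I{\left(t \right)} = - \frac{t^{2}}{3}$ ($I{\left(t \right)} = - \frac{t t}{3} = - \frac{t^{2}}{3}$)
$l{\left(o,X \right)} = o^{2}$
$B = \frac{194}{3}$ ($B = \left(-5 - 4\right)^{2} - \frac{\left(-7\right)^{2}}{3} = \left(-5 - 4\right)^{2} - \frac{49}{3} = \left(-9\right)^{2} - \frac{49}{3} = 81 - \frac{49}{3} = \frac{194}{3} \approx 64.667$)
$- 136 B + \left(\left(20 - 44\right) - 45\right) = \left(-136\right) \frac{194}{3} + \left(\left(20 - 44\right) - 45\right) = - \frac{26384}{3} - 69 = - \frac{26591}{3}$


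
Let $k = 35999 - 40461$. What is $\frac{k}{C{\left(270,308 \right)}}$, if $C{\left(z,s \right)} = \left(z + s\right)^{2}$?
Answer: $- \frac{2231}{167042} \approx -0.013356$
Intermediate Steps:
$C{\left(z,s \right)} = \left(s + z\right)^{2}$
$k = -4462$ ($k = 35999 - 40461 = -4462$)
$\frac{k}{C{\left(270,308 \right)}} = - \frac{4462}{\left(308 + 270\right)^{2}} = - \frac{4462}{578^{2}} = - \frac{4462}{334084} = \left(-4462\right) \frac{1}{334084} = - \frac{2231}{167042}$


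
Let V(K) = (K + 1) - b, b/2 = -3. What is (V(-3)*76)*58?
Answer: 17632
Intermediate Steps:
b = -6 (b = 2*(-3) = -6)
V(K) = 7 + K (V(K) = (K + 1) - 1*(-6) = (1 + K) + 6 = 7 + K)
(V(-3)*76)*58 = ((7 - 3)*76)*58 = (4*76)*58 = 304*58 = 17632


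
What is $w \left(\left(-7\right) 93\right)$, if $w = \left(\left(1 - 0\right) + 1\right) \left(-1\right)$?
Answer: $1302$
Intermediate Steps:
$w = -2$ ($w = \left(\left(1 + 0\right) + 1\right) \left(-1\right) = \left(1 + 1\right) \left(-1\right) = 2 \left(-1\right) = -2$)
$w \left(\left(-7\right) 93\right) = - 2 \left(\left(-7\right) 93\right) = \left(-2\right) \left(-651\right) = 1302$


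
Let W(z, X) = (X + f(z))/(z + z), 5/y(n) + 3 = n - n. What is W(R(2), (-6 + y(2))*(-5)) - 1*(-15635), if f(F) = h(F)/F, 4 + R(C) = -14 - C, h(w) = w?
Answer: 938041/60 ≈ 15634.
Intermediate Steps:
y(n) = -5/3 (y(n) = 5/(-3 + (n - n)) = 5/(-3 + 0) = 5/(-3) = 5*(-1/3) = -5/3)
R(C) = -18 - C (R(C) = -4 + (-14 - C) = -18 - C)
f(F) = 1 (f(F) = F/F = 1)
W(z, X) = (1 + X)/(2*z) (W(z, X) = (X + 1)/(z + z) = (1 + X)/((2*z)) = (1 + X)*(1/(2*z)) = (1 + X)/(2*z))
W(R(2), (-6 + y(2))*(-5)) - 1*(-15635) = (1 + (-6 - 5/3)*(-5))/(2*(-18 - 1*2)) - 1*(-15635) = (1 - 23/3*(-5))/(2*(-18 - 2)) + 15635 = (1/2)*(1 + 115/3)/(-20) + 15635 = (1/2)*(-1/20)*(118/3) + 15635 = -59/60 + 15635 = 938041/60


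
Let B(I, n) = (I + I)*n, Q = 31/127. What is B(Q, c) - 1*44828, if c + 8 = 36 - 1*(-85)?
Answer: -5686150/127 ≈ -44773.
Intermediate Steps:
c = 113 (c = -8 + (36 - 1*(-85)) = -8 + (36 + 85) = -8 + 121 = 113)
Q = 31/127 (Q = 31*(1/127) = 31/127 ≈ 0.24409)
B(I, n) = 2*I*n (B(I, n) = (2*I)*n = 2*I*n)
B(Q, c) - 1*44828 = 2*(31/127)*113 - 1*44828 = 7006/127 - 44828 = -5686150/127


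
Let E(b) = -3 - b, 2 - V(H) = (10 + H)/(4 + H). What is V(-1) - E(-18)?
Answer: -16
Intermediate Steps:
V(H) = 2 - (10 + H)/(4 + H)
V(-1) - E(-18) = (-2 - 1)/(4 - 1) - (-3 - 1*(-18)) = -3/3 - (-3 + 18) = (1/3)*(-3) - 1*15 = -1 - 15 = -16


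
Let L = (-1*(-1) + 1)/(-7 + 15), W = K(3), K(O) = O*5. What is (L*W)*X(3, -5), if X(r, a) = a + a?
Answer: -75/2 ≈ -37.500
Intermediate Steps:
K(O) = 5*O
W = 15 (W = 5*3 = 15)
X(r, a) = 2*a
L = ¼ (L = (1 + 1)/8 = 2*(⅛) = ¼ ≈ 0.25000)
(L*W)*X(3, -5) = ((¼)*15)*(2*(-5)) = (15/4)*(-10) = -75/2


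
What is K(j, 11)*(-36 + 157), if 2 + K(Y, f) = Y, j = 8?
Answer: 726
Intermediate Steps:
K(Y, f) = -2 + Y
K(j, 11)*(-36 + 157) = (-2 + 8)*(-36 + 157) = 6*121 = 726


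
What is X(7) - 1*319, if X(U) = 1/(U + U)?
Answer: -4465/14 ≈ -318.93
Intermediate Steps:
X(U) = 1/(2*U)
X(7) - 1*319 = (½)/7 - 1*319 = (½)*(⅐) - 319 = 1/14 - 319 = -4465/14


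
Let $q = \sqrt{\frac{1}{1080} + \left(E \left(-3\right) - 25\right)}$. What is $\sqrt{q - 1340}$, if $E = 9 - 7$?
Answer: $\frac{\sqrt{-1206000 + 5 i \sqrt{1004370}}}{30} \approx 0.076049 + 36.606 i$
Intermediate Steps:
$E = 2$
$q = \frac{i \sqrt{1004370}}{180}$ ($q = \sqrt{\frac{1}{1080} + \left(2 \left(-3\right) - 25\right)} = \sqrt{\frac{1}{1080} - 31} = \sqrt{- \frac{33479}{1080}} = \frac{i \sqrt{1004370}}{180} \approx 5.5677 i$)
$\sqrt{q - 1340} = \sqrt{\frac{i \sqrt{1004370}}{180} - 1340} = \sqrt{-1340 + \frac{i \sqrt{1004370}}{180}}$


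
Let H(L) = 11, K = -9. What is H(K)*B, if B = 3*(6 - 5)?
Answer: 33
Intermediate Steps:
B = 3 (B = 3*1 = 3)
H(K)*B = 11*3 = 33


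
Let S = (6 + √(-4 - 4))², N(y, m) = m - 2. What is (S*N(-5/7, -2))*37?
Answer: -4144 - 3552*I*√2 ≈ -4144.0 - 5023.3*I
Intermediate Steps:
N(y, m) = -2 + m
S = (6 + 2*I*√2)² (S = (6 + √(-8))² = (6 + 2*I*√2)² ≈ 28.0 + 33.941*I)
(S*N(-5/7, -2))*37 = ((28 + 24*I*√2)*(-2 - 2))*37 = ((28 + 24*I*√2)*(-4))*37 = (-112 - 96*I*√2)*37 = -4144 - 3552*I*√2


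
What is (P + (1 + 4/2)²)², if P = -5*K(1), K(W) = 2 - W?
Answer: 16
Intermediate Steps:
P = -5 (P = -5*(2 - 1*1) = -5*(2 - 1) = -5*1 = -5)
(P + (1 + 4/2)²)² = (-5 + (1 + 4/2)²)² = (-5 + (1 + 4*(½))²)² = (-5 + (1 + 2)²)² = (-5 + 3²)² = (-5 + 9)² = 4² = 16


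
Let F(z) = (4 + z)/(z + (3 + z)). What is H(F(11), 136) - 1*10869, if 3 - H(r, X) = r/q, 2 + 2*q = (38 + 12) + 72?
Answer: -1086601/100 ≈ -10866.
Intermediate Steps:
q = 60 (q = -1 + ((38 + 12) + 72)/2 = -1 + (50 + 72)/2 = -1 + (½)*122 = -1 + 61 = 60)
F(z) = (4 + z)/(3 + 2*z)
H(r, X) = 3 - r/60
H(F(11), 136) - 1*10869 = (3 - (4 + 11)/(60*(3 + 2*11))) - 1*10869 = (3 - 15/(60*(3 + 22))) - 10869 = (3 - 15/(60*25)) - 10869 = (3 - 15/1500) - 10869 = (3 - 1/60*⅗) - 10869 = (3 - 1/100) - 10869 = 299/100 - 10869 = -1086601/100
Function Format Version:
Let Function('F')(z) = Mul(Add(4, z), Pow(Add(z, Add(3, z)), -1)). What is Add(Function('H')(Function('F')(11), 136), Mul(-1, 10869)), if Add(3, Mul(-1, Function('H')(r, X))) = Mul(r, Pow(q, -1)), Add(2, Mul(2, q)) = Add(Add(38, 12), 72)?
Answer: Rational(-1086601, 100) ≈ -10866.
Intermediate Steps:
q = 60 (q = Add(-1, Mul(Rational(1, 2), Add(Add(38, 12), 72))) = Add(-1, Mul(Rational(1, 2), Add(50, 72))) = Add(-1, Mul(Rational(1, 2), 122)) = Add(-1, 61) = 60)
Function('F')(z) = Mul(Pow(Add(3, Mul(2, z)), -1), Add(4, z)) (Function('F')(z) = Mul(Add(4, z), Pow(Add(3, Mul(2, z)), -1)) = Mul(Pow(Add(3, Mul(2, z)), -1), Add(4, z)))
Function('H')(r, X) = Add(3, Mul(Rational(-1, 60), r)) (Function('H')(r, X) = Add(3, Mul(-1, Mul(r, Pow(60, -1)))) = Add(3, Mul(-1, Mul(r, Rational(1, 60)))) = Add(3, Mul(-1, Mul(Rational(1, 60), r))) = Add(3, Mul(Rational(-1, 60), r)))
Add(Function('H')(Function('F')(11), 136), Mul(-1, 10869)) = Add(Add(3, Mul(Rational(-1, 60), Mul(Pow(Add(3, Mul(2, 11)), -1), Add(4, 11)))), Mul(-1, 10869)) = Add(Add(3, Mul(Rational(-1, 60), Mul(Pow(Add(3, 22), -1), 15))), -10869) = Add(Add(3, Mul(Rational(-1, 60), Mul(Pow(25, -1), 15))), -10869) = Add(Add(3, Mul(Rational(-1, 60), Mul(Rational(1, 25), 15))), -10869) = Add(Add(3, Mul(Rational(-1, 60), Rational(3, 5))), -10869) = Add(Add(3, Rational(-1, 100)), -10869) = Add(Rational(299, 100), -10869) = Rational(-1086601, 100)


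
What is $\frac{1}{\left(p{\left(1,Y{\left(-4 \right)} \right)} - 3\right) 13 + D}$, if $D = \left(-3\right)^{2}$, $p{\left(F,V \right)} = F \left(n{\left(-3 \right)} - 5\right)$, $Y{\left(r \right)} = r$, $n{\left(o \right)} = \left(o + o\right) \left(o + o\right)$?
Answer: $\frac{1}{373} \approx 0.002681$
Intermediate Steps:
$n{\left(o \right)} = 4 o^{2}$ ($n{\left(o \right)} = 2 o 2 o = 4 o^{2}$)
$p{\left(F,V \right)} = 31 F$ ($p{\left(F,V \right)} = F \left(4 \left(-3\right)^{2} - 5\right) = F \left(4 \cdot 9 - 5\right) = F \left(36 - 5\right) = F 31 = 31 F$)
$D = 9$
$\frac{1}{\left(p{\left(1,Y{\left(-4 \right)} \right)} - 3\right) 13 + D} = \frac{1}{\left(31 \cdot 1 - 3\right) 13 + 9} = \frac{1}{\left(31 - 3\right) 13 + 9} = \frac{1}{28 \cdot 13 + 9} = \frac{1}{364 + 9} = \frac{1}{373}$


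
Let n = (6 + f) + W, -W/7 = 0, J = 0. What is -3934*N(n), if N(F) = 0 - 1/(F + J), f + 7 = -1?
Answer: -1967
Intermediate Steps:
f = -8 (f = -7 - 1 = -8)
W = 0 (W = -7*0 = 0)
n = -2 (n = (6 - 8) + 0 = -2 + 0 = -2)
N(F) = -1/F (N(F) = 0 - 1/(F + 0) = 0 - 1/F = -1/F)
-3934*N(n) = -(-3934)/(-2) = -(-3934)*(-1)/2 = -3934*½ = -1967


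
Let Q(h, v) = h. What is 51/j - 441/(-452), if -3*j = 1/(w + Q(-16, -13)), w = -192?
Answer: 14384889/452 ≈ 31825.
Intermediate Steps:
j = 1/624 (j = -1/(3*(-192 - 16)) = -⅓/(-208) = -⅓*(-1/208) = 1/624 ≈ 0.0016026)
51/j - 441/(-452) = 51/(1/624) - 441/(-452) = 51*624 - 441*(-1/452) = 31824 + 441/452 = 14384889/452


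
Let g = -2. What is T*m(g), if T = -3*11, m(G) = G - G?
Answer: 0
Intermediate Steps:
m(G) = 0
T = -33
T*m(g) = -33*0 = 0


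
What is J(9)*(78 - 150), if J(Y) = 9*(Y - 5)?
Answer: -2592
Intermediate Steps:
J(Y) = -45 + 9*Y (J(Y) = 9*(-5 + Y) = -45 + 9*Y)
J(9)*(78 - 150) = (-45 + 9*9)*(78 - 150) = (-45 + 81)*(-72) = 36*(-72) = -2592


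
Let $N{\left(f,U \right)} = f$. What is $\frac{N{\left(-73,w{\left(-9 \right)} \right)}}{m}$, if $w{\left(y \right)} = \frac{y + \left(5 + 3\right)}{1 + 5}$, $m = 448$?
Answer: $- \frac{73}{448} \approx -0.16295$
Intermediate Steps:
$w{\left(y \right)} = \frac{4}{3} + \frac{y}{6}$ ($w{\left(y \right)} = \frac{y + 8}{6} = \left(8 + y\right) \frac{1}{6} = \frac{4}{3} + \frac{y}{6}$)
$\frac{N{\left(-73,w{\left(-9 \right)} \right)}}{m} = \frac{1}{448} \left(-73\right) = - \frac{73}{448}$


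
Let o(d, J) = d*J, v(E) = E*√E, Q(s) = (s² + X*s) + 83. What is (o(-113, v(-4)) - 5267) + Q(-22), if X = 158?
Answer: -8176 + 904*I ≈ -8176.0 + 904.0*I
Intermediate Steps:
Q(s) = 83 + s² + 158*s (Q(s) = (s² + 158*s) + 83 = 83 + s² + 158*s)
v(E) = E^(3/2)
o(d, J) = J*d
(o(-113, v(-4)) - 5267) + Q(-22) = ((-4)^(3/2)*(-113) - 5267) + (83 + (-22)² + 158*(-22)) = (-8*I*(-113) - 5267) + (83 + 484 - 3476) = (904*I - 5267) - 2909 = (-5267 + 904*I) - 2909 = -8176 + 904*I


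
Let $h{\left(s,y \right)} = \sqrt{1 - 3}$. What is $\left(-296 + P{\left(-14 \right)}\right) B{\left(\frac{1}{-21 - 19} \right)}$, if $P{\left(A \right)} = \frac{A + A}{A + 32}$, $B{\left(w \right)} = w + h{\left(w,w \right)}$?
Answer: $\frac{1339}{180} - \frac{2678 i \sqrt{2}}{9} \approx 7.4389 - 420.81 i$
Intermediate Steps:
$h{\left(s,y \right)} = i \sqrt{2}$ ($h{\left(s,y \right)} = \sqrt{-2} = i \sqrt{2}$)
$B{\left(w \right)} = w + i \sqrt{2}$
$P{\left(A \right)} = \frac{2 A}{32 + A}$
$\left(-296 + P{\left(-14 \right)}\right) B{\left(\frac{1}{-21 - 19} \right)} = \left(-296 + 2 \left(-14\right) \frac{1}{32 - 14}\right) \left(\frac{1}{-21 - 19} + i \sqrt{2}\right) = \left(-296 + 2 \left(-14\right) \frac{1}{18}\right) \left(\frac{1}{-40} + i \sqrt{2}\right) = \left(-296 + 2 \left(-14\right) \frac{1}{18}\right) \left(- \frac{1}{40} + i \sqrt{2}\right) = \left(-296 - \frac{14}{9}\right) \left(- \frac{1}{40} + i \sqrt{2}\right) = - \frac{2678 \left(- \frac{1}{40} + i \sqrt{2}\right)}{9} = \frac{1339}{180} - \frac{2678 i \sqrt{2}}{9}$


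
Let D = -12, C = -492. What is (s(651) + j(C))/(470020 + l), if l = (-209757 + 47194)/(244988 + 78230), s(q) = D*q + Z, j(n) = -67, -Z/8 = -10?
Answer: -229161562/13810796527 ≈ -0.016593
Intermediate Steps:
Z = 80 (Z = -8*(-10) = 80)
s(q) = 80 - 12*q (s(q) = -12*q + 80 = 80 - 12*q)
l = -162563/323218 ≈ -0.50295
(s(651) + j(C))/(470020 + l) = ((80 - 12*651) - 67)/(470020 - 162563/323218) = ((80 - 7812) - 67)/(151918761797/323218) = (-7732 - 67)*(323218/151918761797) = -7799*323218/151918761797 = -229161562/13810796527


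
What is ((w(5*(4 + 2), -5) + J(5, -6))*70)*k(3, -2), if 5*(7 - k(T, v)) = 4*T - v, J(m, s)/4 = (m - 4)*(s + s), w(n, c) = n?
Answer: -5292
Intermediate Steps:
J(m, s) = 8*s*(-4 + m) (J(m, s) = 4*((m - 4)*(s + s)) = 4*((-4 + m)*(2*s)) = 4*(2*s*(-4 + m)) = 8*s*(-4 + m))
k(T, v) = 7 - 4*T/5 + v/5 (k(T, v) = 7 - (4*T - v)/5 = 7 - (-v + 4*T)/5 = 7 + (-4*T/5 + v/5) = 7 - 4*T/5 + v/5)
((w(5*(4 + 2), -5) + J(5, -6))*70)*k(3, -2) = ((5*(4 + 2) + 8*(-6)*(-4 + 5))*70)*(7 - ⅘*3 + (⅕)*(-2)) = ((5*6 + 8*(-6)*1)*70)*(7 - 12/5 - ⅖) = ((30 - 48)*70)*(21/5) = -18*70*(21/5) = -1260*21/5 = -5292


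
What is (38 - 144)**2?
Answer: 11236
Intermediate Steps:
(38 - 144)**2 = (-106)**2 = 11236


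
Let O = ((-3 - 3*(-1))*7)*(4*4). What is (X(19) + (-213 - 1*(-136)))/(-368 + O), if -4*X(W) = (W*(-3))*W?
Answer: -775/1472 ≈ -0.52649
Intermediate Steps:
X(W) = 3*W**2/4 (X(W) = -W*(-3)*W/4 = -(-3*W)*W/4 = -(-3)*W**2/4 = 3*W**2/4)
O = 0 (O = ((-3 + 3)*7)*16 = (0*7)*16 = 0*16 = 0)
(X(19) + (-213 - 1*(-136)))/(-368 + O) = ((3/4)*19**2 + (-213 - 1*(-136)))/(-368 + 0) = ((3/4)*361 + (-213 + 136))/(-368) = (1083/4 - 77)*(-1/368) = (775/4)*(-1/368) = -775/1472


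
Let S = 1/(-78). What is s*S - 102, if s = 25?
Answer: -7981/78 ≈ -102.32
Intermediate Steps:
S = -1/78 ≈ -0.012821
s*S - 102 = 25*(-1/78) - 102 = -25/78 - 102 = -7981/78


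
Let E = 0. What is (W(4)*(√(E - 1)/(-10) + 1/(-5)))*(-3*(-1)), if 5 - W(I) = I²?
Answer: 33/5 + 33*I/10 ≈ 6.6 + 3.3*I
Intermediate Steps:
W(I) = 5 - I²
(W(4)*(√(E - 1)/(-10) + 1/(-5)))*(-3*(-1)) = ((5 - 1*4²)*(√(0 - 1)/(-10) + 1/(-5)))*(-3*(-1)) = ((5 - 1*16)*(√(-1)*(-⅒) + 1*(-⅕)))*3 = ((5 - 16)*(I*(-⅒) - ⅕))*3 = -11*(-I/10 - ⅕)*3 = -11*(-⅕ - I/10)*3 = (11/5 + 11*I/10)*3 = 33/5 + 33*I/10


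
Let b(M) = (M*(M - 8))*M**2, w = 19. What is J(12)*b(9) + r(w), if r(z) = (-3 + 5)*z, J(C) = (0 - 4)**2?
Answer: 11702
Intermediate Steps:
J(C) = 16 (J(C) = (-4)**2 = 16)
b(M) = M**3*(-8 + M) (b(M) = (M*(-8 + M))*M**2 = M**3*(-8 + M))
r(z) = 2*z
J(12)*b(9) + r(w) = 16*(9**3*(-8 + 9)) + 2*19 = 16*(729*1) + 38 = 16*729 + 38 = 11664 + 38 = 11702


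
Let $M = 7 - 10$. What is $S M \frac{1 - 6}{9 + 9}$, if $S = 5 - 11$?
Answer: $-5$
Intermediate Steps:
$M = -3$
$S = -6$ ($S = 5 - 11 = -6$)
$S M \frac{1 - 6}{9 + 9} = \left(-6\right) \left(-3\right) \frac{1 - 6}{9 + 9} = 18 \left(- \frac{5}{18}\right) = -5$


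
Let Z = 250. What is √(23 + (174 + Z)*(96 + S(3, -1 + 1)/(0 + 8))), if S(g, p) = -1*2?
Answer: 7*√829 ≈ 201.55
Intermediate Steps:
S(g, p) = -2
√(23 + (174 + Z)*(96 + S(3, -1 + 1)/(0 + 8))) = √(23 + (174 + 250)*(96 - 2/(0 + 8))) = √(23 + 424*(96 - 2/8)) = √(23 + 424*(96 - 2*⅛)) = √(23 + 424*(96 - ¼)) = √(23 + 424*(383/4)) = √(23 + 40598) = √40621 = 7*√829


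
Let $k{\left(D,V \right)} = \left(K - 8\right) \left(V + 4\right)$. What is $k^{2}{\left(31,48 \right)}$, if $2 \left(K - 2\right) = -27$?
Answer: $1028196$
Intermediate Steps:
$K = - \frac{23}{2}$ ($K = 2 + \frac{1}{2} \left(-27\right) = 2 - \frac{27}{2} = - \frac{23}{2} \approx -11.5$)
$k{\left(D,V \right)} = -78 - \frac{39 V}{2}$ ($k{\left(D,V \right)} = \left(- \frac{23}{2} - 8\right) \left(V + 4\right) = - \frac{39 \left(4 + V\right)}{2} = -78 - \frac{39 V}{2}$)
$k^{2}{\left(31,48 \right)} = \left(-78 - 936\right)^{2} = \left(-1014\right)^{2} = 1028196$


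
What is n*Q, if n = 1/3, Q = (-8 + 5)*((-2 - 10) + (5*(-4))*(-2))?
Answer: -28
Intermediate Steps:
Q = -84 (Q = -3*(-12 - 20*(-2)) = -3*(-12 + 40) = -3*28 = -84)
n = 1/3 ≈ 0.33333
n*Q = (1/3)*(-84) = -28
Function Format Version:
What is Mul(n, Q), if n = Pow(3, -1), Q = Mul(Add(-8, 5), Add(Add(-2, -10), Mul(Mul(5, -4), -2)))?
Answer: -28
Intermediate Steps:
Q = -84 (Q = Mul(-3, Add(-12, Mul(-20, -2))) = Mul(-3, Add(-12, 40)) = Mul(-3, 28) = -84)
n = Rational(1, 3) ≈ 0.33333
Mul(n, Q) = Mul(Rational(1, 3), -84) = -28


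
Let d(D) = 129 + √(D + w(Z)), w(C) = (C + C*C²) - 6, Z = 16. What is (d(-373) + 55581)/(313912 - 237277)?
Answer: 1238/1703 + √3733/76635 ≈ 0.72775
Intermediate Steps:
w(C) = -6 + C + C³ (w(C) = (C + C³) - 6 = -6 + C + C³)
d(D) = 129 + √(4106 + D) (d(D) = 129 + √(D + (-6 + 16 + 16³)) = 129 + √(D + (-6 + 16 + 4096)) = 129 + √(D + 4106) = 129 + √(4106 + D))
(d(-373) + 55581)/(313912 - 237277) = ((129 + √(4106 - 373)) + 55581)/(313912 - 237277) = ((129 + √3733) + 55581)/76635 = (55710 + √3733)*(1/76635) = 1238/1703 + √3733/76635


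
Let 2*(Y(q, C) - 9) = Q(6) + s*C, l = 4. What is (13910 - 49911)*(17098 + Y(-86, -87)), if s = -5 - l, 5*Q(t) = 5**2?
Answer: -630053501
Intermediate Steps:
Q(t) = 5 (Q(t) = (1/5)*5**2 = (1/5)*25 = 5)
s = -9 (s = -5 - 1*4 = -5 - 4 = -9)
Y(q, C) = 23/2 - 9*C/2 (Y(q, C) = 9 + (5 - 9*C)/2 = 9 + (5/2 - 9*C/2) = 23/2 - 9*C/2)
(13910 - 49911)*(17098 + Y(-86, -87)) = (13910 - 49911)*(17098 + (23/2 - 9/2*(-87))) = -36001*(17098 + (23/2 + 783/2)) = -36001*(17098 + 403) = -36001*17501 = -630053501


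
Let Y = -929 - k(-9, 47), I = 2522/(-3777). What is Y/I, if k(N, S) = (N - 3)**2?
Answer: 4052721/2522 ≈ 1606.9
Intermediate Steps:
k(N, S) = (-3 + N)**2
I = -2522/3777 (I = 2522*(-1/3777) = -2522/3777 ≈ -0.66773)
Y = -1073 (Y = -929 - (-3 - 9)**2 = -929 - 1*(-12)**2 = -929 - 1*144 = -929 - 144 = -1073)
Y/I = -1073/(-2522/3777) = -1073*(-3777/2522) = 4052721/2522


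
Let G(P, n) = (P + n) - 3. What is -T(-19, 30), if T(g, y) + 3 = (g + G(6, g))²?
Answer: -1222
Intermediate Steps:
G(P, n) = -3 + P + n
T(g, y) = -3 + (3 + 2*g)² (T(g, y) = -3 + (g + (-3 + 6 + g))² = -3 + (g + (3 + g))² = -3 + (3 + 2*g)²)
-T(-19, 30) = -(-3 + (3 + 2*(-19))²) = -(-3 + (3 - 38)²) = -(-3 + (-35)²) = -(-3 + 1225) = -1*1222 = -1222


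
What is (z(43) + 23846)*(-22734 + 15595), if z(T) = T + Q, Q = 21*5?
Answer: -171293166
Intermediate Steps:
Q = 105
z(T) = 105 + T (z(T) = T + 105 = 105 + T)
(z(43) + 23846)*(-22734 + 15595) = ((105 + 43) + 23846)*(-22734 + 15595) = (148 + 23846)*(-7139) = 23994*(-7139) = -171293166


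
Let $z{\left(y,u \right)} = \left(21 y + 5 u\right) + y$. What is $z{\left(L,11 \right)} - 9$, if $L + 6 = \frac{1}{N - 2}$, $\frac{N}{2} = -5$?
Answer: $- \frac{527}{6} \approx -87.833$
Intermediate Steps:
$N = -10$ ($N = 2 \left(-5\right) = -10$)
$L = - \frac{73}{12}$ ($L = -6 + \frac{1}{-10 - 2} = -6 + \frac{1}{-12} = -6 - \frac{1}{12} = - \frac{73}{12} \approx -6.0833$)
$z{\left(y,u \right)} = 5 u + 22 y$ ($z{\left(y,u \right)} = \left(5 u + 21 y\right) + y = 5 u + 22 y$)
$z{\left(L,11 \right)} - 9 = \left(5 \cdot 11 + 22 \left(- \frac{73}{12}\right)\right) - 9 = \left(55 - \frac{803}{6}\right) - 9 = - \frac{473}{6} - 9 = - \frac{527}{6}$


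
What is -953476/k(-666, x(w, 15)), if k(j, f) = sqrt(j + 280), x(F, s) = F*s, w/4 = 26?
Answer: 476738*I*sqrt(386)/193 ≈ 48531.0*I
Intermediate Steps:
w = 104 (w = 4*26 = 104)
k(j, f) = sqrt(280 + j)
-953476/k(-666, x(w, 15)) = -953476/sqrt(280 - 666) = -953476*(-I*sqrt(386)/386) = -(-476738)*I*sqrt(386)/193 = 476738*I*sqrt(386)/193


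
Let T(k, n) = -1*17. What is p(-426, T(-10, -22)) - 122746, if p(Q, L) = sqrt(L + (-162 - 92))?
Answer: -122746 + I*sqrt(271) ≈ -1.2275e+5 + 16.462*I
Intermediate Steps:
T(k, n) = -17
p(Q, L) = sqrt(-254 + L) (p(Q, L) = sqrt(L - 254) = sqrt(-254 + L))
p(-426, T(-10, -22)) - 122746 = sqrt(-254 - 17) - 122746 = sqrt(-271) - 122746 = I*sqrt(271) - 122746 = -122746 + I*sqrt(271)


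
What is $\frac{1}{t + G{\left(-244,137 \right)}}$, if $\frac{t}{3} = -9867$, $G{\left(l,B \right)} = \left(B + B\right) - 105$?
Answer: $- \frac{1}{29432} \approx -3.3977 \cdot 10^{-5}$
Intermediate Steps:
$G{\left(l,B \right)} = -105 + 2 B$ ($G{\left(l,B \right)} = 2 B - 105 = -105 + 2 B$)
$t = -29601$ ($t = 3 \left(-9867\right) = -29601$)
$\frac{1}{t + G{\left(-244,137 \right)}} = \frac{1}{-29601 + \left(-105 + 2 \cdot 137\right)} = \frac{1}{-29601 + \left(-105 + 274\right)} = \frac{1}{-29601 + 169} = \frac{1}{-29432} = - \frac{1}{29432}$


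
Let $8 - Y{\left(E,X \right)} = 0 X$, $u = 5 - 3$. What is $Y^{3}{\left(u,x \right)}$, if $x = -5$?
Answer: $512$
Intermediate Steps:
$u = 2$ ($u = 5 - 3 = 2$)
$Y{\left(E,X \right)} = 8$ ($Y{\left(E,X \right)} = 8 - 0 X = 8 - 0 = 8 + 0 = 8$)
$Y^{3}{\left(u,x \right)} = 8^{3} = 512$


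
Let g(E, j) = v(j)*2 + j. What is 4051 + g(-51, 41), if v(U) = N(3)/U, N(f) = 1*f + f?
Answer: 167784/41 ≈ 4092.3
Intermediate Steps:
N(f) = 2*f (N(f) = f + f = 2*f)
v(U) = 6/U (v(U) = (2*3)/U = 6/U)
g(E, j) = j + 12/j (g(E, j) = (6/j)*2 + j = 12/j + j = j + 12/j)
4051 + g(-51, 41) = 4051 + (41 + 12/41) = 4051 + 1693/41 = 167784/41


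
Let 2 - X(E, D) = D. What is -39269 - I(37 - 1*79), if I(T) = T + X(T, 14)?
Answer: -39215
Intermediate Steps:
X(E, D) = 2 - D
I(T) = -12 + T (I(T) = T + (2 - 1*14) = T + (2 - 14) = T - 12 = -12 + T)
-39269 - I(37 - 1*79) = -39269 - (-12 + (37 - 1*79)) = -39269 - (-12 + (37 - 79)) = -39269 - (-12 - 42) = -39269 - 1*(-54) = -39269 + 54 = -39215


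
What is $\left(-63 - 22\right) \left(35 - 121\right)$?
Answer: $7310$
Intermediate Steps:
$\left(-63 - 22\right) \left(35 - 121\right) = \left(-63 - 22\right) \left(-86\right) = \left(-85\right) \left(-86\right) = 7310$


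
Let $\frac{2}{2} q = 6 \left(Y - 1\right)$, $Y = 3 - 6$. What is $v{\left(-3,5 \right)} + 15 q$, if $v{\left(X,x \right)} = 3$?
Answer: $-357$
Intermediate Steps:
$Y = -3$ ($Y = 3 - 6 = -3$)
$q = -24$ ($q = 6 \left(-3 - 1\right) = 6 \left(-4\right) = -24$)
$v{\left(-3,5 \right)} + 15 q = 3 + 15 \left(-24\right) = 3 - 360 = -357$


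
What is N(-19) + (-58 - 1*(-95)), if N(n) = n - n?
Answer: 37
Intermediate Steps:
N(n) = 0
N(-19) + (-58 - 1*(-95)) = 0 + (-58 - 1*(-95)) = 0 + (-58 + 95) = 0 + 37 = 37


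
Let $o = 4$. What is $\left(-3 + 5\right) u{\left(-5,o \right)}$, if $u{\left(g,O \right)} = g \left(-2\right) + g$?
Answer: $10$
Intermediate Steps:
$u{\left(g,O \right)} = - g$ ($u{\left(g,O \right)} = - 2 g + g = - g$)
$\left(-3 + 5\right) u{\left(-5,o \right)} = \left(-3 + 5\right) \left(\left(-1\right) \left(-5\right)\right) = 2 \cdot 5 = 10$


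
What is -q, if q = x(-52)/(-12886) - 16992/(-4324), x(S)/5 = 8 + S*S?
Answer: -20040684/6964883 ≈ -2.8774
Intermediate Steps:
x(S) = 40 + 5*S² (x(S) = 5*(8 + S*S) = 5*(8 + S²) = 40 + 5*S²)
q = 20040684/6964883 (q = (40 + 5*(-52)²)/(-12886) - 16992/(-4324) = (40 + 5*2704)*(-1/12886) - 16992*(-1/4324) = (40 + 13520)*(-1/12886) + 4248/1081 = 13560*(-1/12886) + 4248/1081 = -6780/6443 + 4248/1081 = 20040684/6964883 ≈ 2.8774)
-q = -1*20040684/6964883 = -20040684/6964883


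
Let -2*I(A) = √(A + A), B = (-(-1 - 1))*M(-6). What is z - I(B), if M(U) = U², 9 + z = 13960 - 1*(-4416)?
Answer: 18373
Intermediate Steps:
z = 18367 (z = -9 + (13960 - 1*(-4416)) = -9 + (13960 + 4416) = -9 + 18376 = 18367)
B = 72 (B = -(-1 - 1)*(-6)² = -1*(-2)*36 = 2*36 = 72)
I(A) = -√2*√A/2 (I(A) = -√(A + A)/2 = -√2*√A/2)
z - I(B) = 18367 - (-1)*√2*√72/2 = 18367 - (-1)*√2*6*√2/2 = 18367 - 1*(-6) = 18367 + 6 = 18373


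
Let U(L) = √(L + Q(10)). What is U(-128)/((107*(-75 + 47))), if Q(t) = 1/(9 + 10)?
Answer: -I*√46189/56924 ≈ -0.0037755*I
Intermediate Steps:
Q(t) = 1/19
U(L) = √(1/19 + L) (U(L) = √(L + 1/19) = √(1/19 + L))
U(-128)/((107*(-75 + 47))) = (√(19 + 361*(-128))/19)/((107*(-75 + 47))) = (√(19 - 46208)/19)/((107*(-28))) = (√(-46189)/19)/(-2996) = ((I*√46189)/19)*(-1/2996) = (I*√46189/19)*(-1/2996) = -I*√46189/56924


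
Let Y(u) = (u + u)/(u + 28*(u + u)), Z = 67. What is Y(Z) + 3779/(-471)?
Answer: -23829/2983 ≈ -7.9883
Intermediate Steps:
Y(u) = 2/57 (Y(u) = (2*u)/(u + 28*(2*u)) = (2*u)/(u + 56*u) = (2*u)/((57*u)) = (2*u)*(1/(57*u)) = 2/57)
Y(Z) + 3779/(-471) = 2/57 + 3779/(-471) = 2/57 + 3779*(-1/471) = 2/57 - 3779/471 = -23829/2983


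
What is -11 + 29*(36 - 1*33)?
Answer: 76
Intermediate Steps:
-11 + 29*(36 - 1*33) = -11 + 29*(36 - 33) = -11 + 29*3 = -11 + 87 = 76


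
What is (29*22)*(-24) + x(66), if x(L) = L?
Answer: -15246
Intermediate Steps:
(29*22)*(-24) + x(66) = (29*22)*(-24) + 66 = 638*(-24) + 66 = -15312 + 66 = -15246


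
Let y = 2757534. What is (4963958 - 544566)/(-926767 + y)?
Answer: 4419392/1830767 ≈ 2.4140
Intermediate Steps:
(4963958 - 544566)/(-926767 + y) = (4963958 - 544566)/(-926767 + 2757534) = 4419392/1830767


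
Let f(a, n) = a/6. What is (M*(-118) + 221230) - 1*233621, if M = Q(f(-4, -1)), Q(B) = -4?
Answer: -11919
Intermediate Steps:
f(a, n) = a/6 (f(a, n) = a*(⅙) = a/6)
M = -4
(M*(-118) + 221230) - 1*233621 = (-4*(-118) + 221230) - 1*233621 = (472 + 221230) - 233621 = 221702 - 233621 = -11919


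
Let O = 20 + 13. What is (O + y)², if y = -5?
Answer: 784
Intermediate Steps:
O = 33
(O + y)² = (33 - 5)² = 28² = 784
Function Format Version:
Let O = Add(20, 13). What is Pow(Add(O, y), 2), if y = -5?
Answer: 784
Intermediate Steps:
O = 33
Pow(Add(O, y), 2) = Pow(Add(33, -5), 2) = Pow(28, 2) = 784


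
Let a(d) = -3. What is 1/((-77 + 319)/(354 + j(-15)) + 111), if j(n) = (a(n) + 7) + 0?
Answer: 179/19990 ≈ 0.0089545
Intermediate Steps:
j(n) = 4 (j(n) = (-3 + 7) + 0 = 4 + 0 = 4)
1/((-77 + 319)/(354 + j(-15)) + 111) = 1/((-77 + 319)/(354 + 4) + 111) = 1/(242/358 + 111) = 1/(242*(1/358) + 111) = 1/(121/179 + 111) = 1/(19990/179) = 179/19990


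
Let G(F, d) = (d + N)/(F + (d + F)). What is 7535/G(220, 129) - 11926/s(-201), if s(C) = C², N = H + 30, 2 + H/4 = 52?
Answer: 2585247343/216477 ≈ 11942.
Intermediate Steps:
H = 200 (H = -8 + 4*52 = -8 + 208 = 200)
N = 230 (N = 200 + 30 = 230)
G(F, d) = (230 + d)/(d + 2*F) (G(F, d) = (d + 230)/(F + (d + F)) = (230 + d)/(F + (F + d)) = (230 + d)/(d + 2*F))
7535/G(220, 129) - 11926/s(-201) = 7535/(((230 + 129)/(129 + 2*220))) - 11926/((-201)²) = 7535/((359/(129 + 440))) - 11926/40401 = 7535/((359/569)) - 11926*1/40401 = 7535/(((1/569)*359)) - 178/603 = 7535/(359/569) - 178/603 = 7535*(569/359) - 178/603 = 4287415/359 - 178/603 = 2585247343/216477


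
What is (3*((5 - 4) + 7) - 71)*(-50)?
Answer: 2350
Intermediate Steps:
(3*((5 - 4) + 7) - 71)*(-50) = (3*(1 + 7) - 71)*(-50) = (3*8 - 71)*(-50) = (24 - 71)*(-50) = -47*(-50) = 2350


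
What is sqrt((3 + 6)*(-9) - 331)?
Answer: 2*I*sqrt(103) ≈ 20.298*I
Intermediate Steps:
sqrt((3 + 6)*(-9) - 331) = sqrt(9*(-9) - 331) = sqrt(-81 - 331) = sqrt(-412) = 2*I*sqrt(103)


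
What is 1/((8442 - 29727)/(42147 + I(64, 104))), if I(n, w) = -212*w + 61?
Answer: -448/473 ≈ -0.94715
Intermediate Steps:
I(n, w) = 61 - 212*w
1/((8442 - 29727)/(42147 + I(64, 104))) = 1/((8442 - 29727)/(42147 + (61 - 212*104))) = 1/(-21285/(42147 + (61 - 22048))) = 1/(-21285/(42147 - 21987)) = 1/(-21285/20160) = 1/(-21285*1/20160) = 1/(-473/448) = -448/473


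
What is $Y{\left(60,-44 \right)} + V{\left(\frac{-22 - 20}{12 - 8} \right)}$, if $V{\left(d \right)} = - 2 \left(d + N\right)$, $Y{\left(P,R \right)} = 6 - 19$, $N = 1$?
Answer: $6$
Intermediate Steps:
$Y{\left(P,R \right)} = -13$ ($Y{\left(P,R \right)} = 6 - 19 = -13$)
$V{\left(d \right)} = -2 - 2 d$ ($V{\left(d \right)} = - 2 \left(d + 1\right) = - 2 \left(1 + d\right) = -2 - 2 d$)
$Y{\left(60,-44 \right)} + V{\left(\frac{-22 - 20}{12 - 8} \right)} = -13 - \left(2 + 2 \frac{-22 - 20}{12 - 8}\right) = -13 - \left(2 + 2 \left(- \frac{42}{4}\right)\right) = -13 - \left(2 + 2 \left(\left(-42\right) \frac{1}{4}\right)\right) = -13 - -19 = -13 + \left(-2 + 21\right) = -13 + 19 = 6$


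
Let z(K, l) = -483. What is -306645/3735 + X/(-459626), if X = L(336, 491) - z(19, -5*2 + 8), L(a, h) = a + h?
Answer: -4698230254/57223437 ≈ -82.103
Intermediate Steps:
X = 1310 (X = (336 + 491) - 1*(-483) = 827 + 483 = 1310)
-306645/3735 + X/(-459626) = -306645/3735 + 1310/(-459626) = -306645*1/3735 + 1310*(-1/459626) = -20443/249 - 655/229813 = -4698230254/57223437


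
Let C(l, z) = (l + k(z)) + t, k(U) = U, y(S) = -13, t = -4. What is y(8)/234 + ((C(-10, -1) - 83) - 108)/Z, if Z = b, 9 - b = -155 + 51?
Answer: -3821/2034 ≈ -1.8786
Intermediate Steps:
C(l, z) = -4 + l + z (C(l, z) = (l + z) - 4 = -4 + l + z)
b = 113 (b = 9 - (-155 + 51) = 9 - 1*(-104) = 9 + 104 = 113)
Z = 113
y(8)/234 + ((C(-10, -1) - 83) - 108)/Z = -13/234 + (((-4 - 10 - 1) - 83) - 108)/113 = -13*1/234 + ((-15 - 83) - 108)*(1/113) = -1/18 + (-98 - 108)*(1/113) = -1/18 - 206*1/113 = -1/18 - 206/113 = -3821/2034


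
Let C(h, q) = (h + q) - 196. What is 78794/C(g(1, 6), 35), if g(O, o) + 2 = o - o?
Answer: -78794/163 ≈ -483.40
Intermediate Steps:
g(O, o) = -2 (g(O, o) = -2 + (o - o) = -2 + 0 = -2)
C(h, q) = -196 + h + q
78794/C(g(1, 6), 35) = 78794/(-196 - 2 + 35) = 78794/(-163) = 78794*(-1/163) = -78794/163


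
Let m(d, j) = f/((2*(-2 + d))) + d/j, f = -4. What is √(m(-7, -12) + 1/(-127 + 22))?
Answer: √35105/210 ≈ 0.89221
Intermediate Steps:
m(d, j) = -4/(-4 + 2*d) + d/j (m(d, j) = -4*1/(2*(-2 + d)) + d/j = -4/(-4 + 2*d) + d/j)
√(m(-7, -12) + 1/(-127 + 22)) = √(((-7)² - 2*(-7) - 2*(-12))/((-12)*(-2 - 7)) + 1/(-127 + 22)) = √(-1/12*(49 + 14 + 24)/(-9) + 1/(-105)) = √(-1/12*(-⅑)*87 - 1/105) = √(29/36 - 1/105) = √(1003/1260) = √35105/210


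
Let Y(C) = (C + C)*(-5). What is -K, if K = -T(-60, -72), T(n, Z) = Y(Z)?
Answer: 720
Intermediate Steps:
Y(C) = -10*C (Y(C) = (2*C)*(-5) = -10*C)
T(n, Z) = -10*Z
K = -720 (K = -(-10)*(-72) = -1*720 = -720)
-K = -1*(-720) = 720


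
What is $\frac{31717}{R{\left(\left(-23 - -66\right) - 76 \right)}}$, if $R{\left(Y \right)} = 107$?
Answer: $\frac{31717}{107} \approx 296.42$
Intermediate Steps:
$\frac{31717}{R{\left(\left(-23 - -66\right) - 76 \right)}} = \frac{31717}{107}$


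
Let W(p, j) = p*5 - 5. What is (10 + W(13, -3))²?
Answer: 4900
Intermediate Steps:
W(p, j) = -5 + 5*p (W(p, j) = 5*p - 5 = -5 + 5*p)
(10 + W(13, -3))² = (10 + (-5 + 5*13))² = (10 + (-5 + 65))² = (10 + 60)² = 70² = 4900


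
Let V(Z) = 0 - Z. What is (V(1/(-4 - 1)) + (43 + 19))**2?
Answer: 96721/25 ≈ 3868.8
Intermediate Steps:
V(Z) = -Z
(V(1/(-4 - 1)) + (43 + 19))**2 = (-1/(-4 - 1) + (43 + 19))**2 = (-1/(-5) + 62)**2 = (-1*(-1/5) + 62)**2 = (1/5 + 62)**2 = (311/5)**2 = 96721/25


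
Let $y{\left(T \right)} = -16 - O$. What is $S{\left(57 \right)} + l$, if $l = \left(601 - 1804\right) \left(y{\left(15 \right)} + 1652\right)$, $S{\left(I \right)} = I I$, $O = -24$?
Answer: $-1993731$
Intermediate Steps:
$S{\left(I \right)} = I^{2}$
$y{\left(T \right)} = 8$ ($y{\left(T \right)} = -16 - -24 = -16 + 24 = 8$)
$l = -1996980$ ($l = \left(601 - 1804\right) \left(8 + 1652\right) = \left(-1203\right) 1660 = -1996980$)
$S{\left(57 \right)} + l = 57^{2} - 1996980 = 3249 - 1996980 = -1993731$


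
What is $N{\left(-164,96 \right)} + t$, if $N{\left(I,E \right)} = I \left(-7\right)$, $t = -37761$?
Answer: $-36613$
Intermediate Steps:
$N{\left(I,E \right)} = - 7 I$
$N{\left(-164,96 \right)} + t = \left(-7\right) \left(-164\right) - 37761 = 1148 - 37761 = -36613$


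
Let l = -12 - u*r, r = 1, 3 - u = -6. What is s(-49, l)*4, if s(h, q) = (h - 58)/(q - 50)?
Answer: 428/71 ≈ 6.0282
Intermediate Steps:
u = 9 (u = 3 - 1*(-6) = 3 + 6 = 9)
l = -21 (l = -12 - 9 = -21)
s(h, q) = (-58 + h)/(-50 + q)
s(-49, l)*4 = ((-58 - 49)/(-50 - 21))*4 = (-107/(-71))*4 = -1/71*(-107)*4 = (107/71)*4 = 428/71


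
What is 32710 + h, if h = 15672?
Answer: 48382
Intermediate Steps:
32710 + h = 32710 + 15672 = 48382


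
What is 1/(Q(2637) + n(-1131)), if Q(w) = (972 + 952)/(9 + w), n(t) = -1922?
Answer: -1323/2541844 ≈ -0.00052049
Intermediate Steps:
Q(w) = 1924/(9 + w)
1/(Q(2637) + n(-1131)) = 1/(1924/(9 + 2637) - 1922) = 1/(1924/2646 - 1922) = 1/(1924*(1/2646) - 1922) = 1/(962/1323 - 1922) = 1/(-2541844/1323) = -1323/2541844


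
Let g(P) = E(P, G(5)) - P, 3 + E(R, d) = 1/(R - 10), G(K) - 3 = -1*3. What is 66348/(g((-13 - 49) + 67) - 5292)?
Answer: -331740/26501 ≈ -12.518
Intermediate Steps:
G(K) = 0 (G(K) = 3 - 1*3 = 3 - 3 = 0)
E(R, d) = -3 + 1/(-10 + R) (E(R, d) = -3 + 1/(R - 10) = -3 + 1/(-10 + R))
g(P) = -P + (31 - 3*P)/(-10 + P) (g(P) = (31 - 3*P)/(-10 + P) - P = -P + (31 - 3*P)/(-10 + P))
66348/(g((-13 - 49) + 67) - 5292) = 66348/((31 - ((-13 - 49) + 67)² + 7*((-13 - 49) + 67))/(-10 + ((-13 - 49) + 67)) - 5292) = 66348/((31 - (-62 + 67)² + 7*(-62 + 67))/(-10 + (-62 + 67)) - 5292) = 66348/((31 - 1*5² + 7*5)/(-10 + 5) - 5292) = 66348/((31 - 1*25 + 35)/(-5) - 5292) = 66348/(-(31 - 25 + 35)/5 - 5292) = 66348/(-⅕*41 - 5292) = 66348/(-41/5 - 5292) = 66348/(-26501/5) = 66348*(-5/26501) = -331740/26501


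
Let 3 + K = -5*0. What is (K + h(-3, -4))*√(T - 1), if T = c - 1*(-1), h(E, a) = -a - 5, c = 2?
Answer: -4*√2 ≈ -5.6569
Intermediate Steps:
h(E, a) = -5 - a
T = 3 (T = 2 - 1*(-1) = 2 + 1 = 3)
K = -3 (K = -3 - 5*0 = -3 + 0 = -3)
(K + h(-3, -4))*√(T - 1) = (-3 + (-5 - 1*(-4)))*√(3 - 1) = (-3 + (-5 + 4))*√2 = (-3 - 1)*√2 = -4*√2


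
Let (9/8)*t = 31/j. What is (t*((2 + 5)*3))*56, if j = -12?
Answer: -24304/9 ≈ -2700.4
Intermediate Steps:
t = -62/27 (t = 8*(31/(-12))/9 = 8*(31*(-1/12))/9 = (8/9)*(-31/12) = -62/27 ≈ -2.2963)
(t*((2 + 5)*3))*56 = -62*(2 + 5)*3/27*56 = -434*3/27*56 = -62/27*21*56 = -434/9*56 = -24304/9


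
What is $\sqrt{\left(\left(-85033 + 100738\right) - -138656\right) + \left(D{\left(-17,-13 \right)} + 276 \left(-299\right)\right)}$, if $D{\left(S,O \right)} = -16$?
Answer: $\sqrt{71821} \approx 267.99$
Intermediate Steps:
$\sqrt{\left(\left(-85033 + 100738\right) - -138656\right) + \left(D{\left(-17,-13 \right)} + 276 \left(-299\right)\right)} = \sqrt{\left(\left(-85033 + 100738\right) - -138656\right) + \left(-16 + 276 \left(-299\right)\right)} = \sqrt{\left(15705 + 138656\right) - 82540} = \sqrt{154361 - 82540} = \sqrt{71821}$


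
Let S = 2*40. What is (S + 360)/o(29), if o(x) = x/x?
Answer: 440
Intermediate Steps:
S = 80
o(x) = 1
(S + 360)/o(29) = (80 + 360)/1 = 440*1 = 440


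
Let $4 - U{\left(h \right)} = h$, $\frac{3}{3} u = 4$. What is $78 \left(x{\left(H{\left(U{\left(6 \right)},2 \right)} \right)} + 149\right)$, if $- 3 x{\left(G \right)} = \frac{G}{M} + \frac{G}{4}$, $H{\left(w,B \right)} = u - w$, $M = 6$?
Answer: $11557$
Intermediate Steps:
$u = 4$
$U{\left(h \right)} = 4 - h$
$H{\left(w,B \right)} = 4 - w$
$x{\left(G \right)} = - \frac{5 G}{36}$ ($x{\left(G \right)} = - \frac{\frac{G}{6} + \frac{G}{4}}{3} = - \frac{\frac{5}{12} G}{3} = - \frac{5 G}{36}$)
$78 \left(x{\left(H{\left(U{\left(6 \right)},2 \right)} \right)} + 149\right) = 78 \left(- \frac{5 \left(4 - \left(4 - 6\right)\right)}{36} + 149\right) = 78 \left(- \frac{5 \left(4 - -2\right)}{36} + 149\right) = 78 \left(- \frac{5 \left(4 + 2\right)}{36} + 149\right) = 78 \left(\left(- \frac{5}{36}\right) 6 + 149\right) = 78 \left(- \frac{5}{6} + 149\right) = 78 \cdot \frac{889}{6} = 11557$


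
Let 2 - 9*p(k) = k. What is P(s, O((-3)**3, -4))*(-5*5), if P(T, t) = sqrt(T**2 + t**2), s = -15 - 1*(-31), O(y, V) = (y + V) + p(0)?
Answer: -25*sqrt(97465)/9 ≈ -867.21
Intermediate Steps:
p(k) = 2/9 - k/9
O(y, V) = 2/9 + V + y (O(y, V) = (y + V) + (2/9 - 1/9*0) = (V + y) + (2/9 + 0) = (V + y) + 2/9 = 2/9 + V + y)
s = 16 (s = -15 + 31 = 16)
P(s, O((-3)**3, -4))*(-5*5) = sqrt(16**2 + (2/9 - 4 + (-3)**3)**2)*(-5*5) = sqrt(256 + (2/9 - 4 - 27)**2)*(-25) = sqrt(256 + (-277/9)**2)*(-25) = sqrt(256 + 76729/81)*(-25) = sqrt(97465/81)*(-25) = (sqrt(97465)/9)*(-25) = -25*sqrt(97465)/9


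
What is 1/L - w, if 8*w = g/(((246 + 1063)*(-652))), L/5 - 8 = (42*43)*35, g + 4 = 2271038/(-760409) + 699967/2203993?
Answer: 3954988466924619409/1808487241878345173905760 ≈ 2.1869e-6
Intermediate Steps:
g = -11176835100779/1675936113137 (g = -4 + (2271038/(-760409) + 699967/2203993) = -4 + (2271038*(-1/760409) + 699967*(1/2203993)) = -4 + (-2271038/760409 + 699967/2203993) = -4 - 4473090648231/1675936113137 = -11176835100779/1675936113137 ≈ -6.6690)
L = 316090 (L = 40 + 5*((42*43)*35) = 40 + 5*(1806*35) = 40 + 5*63210 = 40 + 316050 = 316090)
w = 11176835100779/11442862740854472928 (w = (-11176835100779*(-1/(652*(246 + 1063)))/1675936113137)/8 = (-11176835100779/(1675936113137*(1309*(-652))))/8 = (-11176835100779/1675936113137/(-853468))/8 = (-11176835100779/1675936113137*(-1/853468))/8 = (⅛)*(11176835100779/1430357842606809116) = 11176835100779/11442862740854472928 ≈ 9.7675e-7)
1/L - w = 1/316090 - 1*11176835100779/11442862740854472928 = 1/316090 - 11176835100779/11442862740854472928 = 3954988466924619409/1808487241878345173905760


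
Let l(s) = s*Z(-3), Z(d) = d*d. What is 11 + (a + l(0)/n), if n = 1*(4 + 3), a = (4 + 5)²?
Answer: 92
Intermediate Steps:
a = 81 (a = 9² = 81)
Z(d) = d²
l(s) = 9*s (l(s) = s*(-3)² = s*9 = 9*s)
n = 7 (n = 1*7 = 7)
11 + (a + l(0)/n) = 11 + (81 + (9*0)/7) = 11 + (81 + 0*(⅐)) = 11 + (81 + 0) = 11 + 81 = 92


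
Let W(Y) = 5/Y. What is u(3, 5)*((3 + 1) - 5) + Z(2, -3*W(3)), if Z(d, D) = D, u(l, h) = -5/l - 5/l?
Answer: -5/3 ≈ -1.6667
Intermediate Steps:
u(l, h) = -10/l
u(3, 5)*((3 + 1) - 5) + Z(2, -3*W(3)) = (-10/3)*((3 + 1) - 5) - 15/3 = (-10*1/3)*(4 - 5) - 15/3 = -10/3*(-1) - 3*5/3 = 10/3 - 5 = -5/3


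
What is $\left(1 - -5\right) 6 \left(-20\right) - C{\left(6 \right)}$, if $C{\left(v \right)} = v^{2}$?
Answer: $-756$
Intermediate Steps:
$\left(1 - -5\right) 6 \left(-20\right) - C{\left(6 \right)} = \left(1 - -5\right) 6 \left(-20\right) - 6^{2} = \left(1 + 5\right) 6 \left(-20\right) - 36 = 6 \cdot 6 \left(-20\right) - 36 = 36 \left(-20\right) - 36 = -720 - 36 = -756$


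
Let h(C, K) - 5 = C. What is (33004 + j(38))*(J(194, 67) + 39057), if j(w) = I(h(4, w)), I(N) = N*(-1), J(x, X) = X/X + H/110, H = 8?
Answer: 14175932206/11 ≈ 1.2887e+9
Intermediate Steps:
h(C, K) = 5 + C
J(x, X) = 59/55 (J(x, X) = X/X + 8/110 = 1 + 8*(1/110) = 1 + 4/55 = 59/55)
I(N) = -N
j(w) = -9 (j(w) = -(5 + 4) = -1*9 = -9)
(33004 + j(38))*(J(194, 67) + 39057) = (33004 - 9)*(59/55 + 39057) = 32995*(2148194/55) = 14175932206/11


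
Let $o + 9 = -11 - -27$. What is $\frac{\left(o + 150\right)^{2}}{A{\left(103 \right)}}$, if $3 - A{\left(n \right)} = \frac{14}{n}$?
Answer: $\frac{2538847}{295} \approx 8606.3$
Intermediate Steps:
$o = 7$ ($o = -9 - -16 = -9 + \left(-11 + 27\right) = -9 + 16 = 7$)
$A{\left(n \right)} = 3 - \frac{14}{n}$
$\frac{\left(o + 150\right)^{2}}{A{\left(103 \right)}} = \frac{\left(7 + 150\right)^{2}}{3 - \frac{14}{103}} = \frac{157^{2}}{3 - \frac{14}{103}} = \frac{24649}{3 - \frac{14}{103}} = \frac{24649}{\frac{295}{103}} = 24649 \cdot \frac{103}{295} = \frac{2538847}{295}$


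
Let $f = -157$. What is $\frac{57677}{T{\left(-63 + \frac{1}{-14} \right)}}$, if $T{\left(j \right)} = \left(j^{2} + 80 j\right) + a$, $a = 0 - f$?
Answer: $- \frac{11304692}{178499} \approx -63.332$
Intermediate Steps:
$a = 157$ ($a = 0 - -157 = 0 + 157 = 157$)
$T{\left(j \right)} = 157 + j^{2} + 80 j$ ($T{\left(j \right)} = \left(j^{2} + 80 j\right) + 157 = 157 + j^{2} + 80 j$)
$\frac{57677}{T{\left(-63 + \frac{1}{-14} \right)}} = \frac{57677}{157 + \left(-63 + \frac{1}{-14}\right)^{2} + 80 \left(-63 + \frac{1}{-14}\right)} = \frac{57677}{157 + \left(-63 - \frac{1}{14}\right)^{2} + 80 \left(-63 - \frac{1}{14}\right)} = \frac{57677}{157 + \left(- \frac{883}{14}\right)^{2} + 80 \left(- \frac{883}{14}\right)} = \frac{57677}{157 + \frac{779689}{196} - \frac{35320}{7}} = \frac{57677}{- \frac{178499}{196}} = 57677 \left(- \frac{196}{178499}\right) = - \frac{11304692}{178499}$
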